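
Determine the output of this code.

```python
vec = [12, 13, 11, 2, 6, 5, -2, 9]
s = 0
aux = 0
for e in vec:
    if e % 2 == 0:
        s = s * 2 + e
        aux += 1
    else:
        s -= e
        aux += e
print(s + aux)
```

-55

e=12: even, s = 0*2+12 = 12; aux=1
e=13: not even, s = 12-13 = -1; aux=14
e=11: not even, s = (-1)-11 = -12; aux=25
e=2: even, s = (-12)*2+2 = -22; aux=26
e=6: even, s = (-22)*2+6 = -38; aux=27
e=5: not even, s = (-38)-5 = -43; aux=32
e=-2: even, s = (-43)*2+(-2) = -88; aux=33
e=9: not even, s = (-88)-9 = -97; aux=42
s+aux = (-97)+42 = -55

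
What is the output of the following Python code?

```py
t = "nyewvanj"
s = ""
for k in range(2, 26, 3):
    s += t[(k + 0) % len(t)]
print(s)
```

eanwnyvj

k=2: add t[2]='e' → 'e'
k=5: add t[5]='a' → 'ea'
k=8: add t[0]='n' → 'ean'
k=11: add t[3]='w' → 'eanw'
k=14: add t[6]='n' → 'eanwn'
k=17: add t[1]='y' → 'eanwny'
k=20: add t[4]='v' → 'eanwnyv'
k=23: add t[7]='j' → 'eanwnyvj'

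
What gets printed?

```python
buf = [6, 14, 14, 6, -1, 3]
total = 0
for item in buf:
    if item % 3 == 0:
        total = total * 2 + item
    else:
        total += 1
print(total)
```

49

item=6: %3==0, total = 0*2+6 = 6
item=14: not %3==0, total = 6+1 = 7
item=14: not %3==0, total = 7+1 = 8
item=6: %3==0, total = 8*2+6 = 22
item=-1: not %3==0, total = 22+1 = 23
item=3: %3==0, total = 23*2+3 = 49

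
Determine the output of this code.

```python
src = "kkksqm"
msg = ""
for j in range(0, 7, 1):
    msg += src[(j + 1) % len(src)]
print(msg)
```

j=0: add src[1]='k' → 'k'
j=1: add src[2]='k' → 'kk'
j=2: add src[3]='s' → 'kks'
j=3: add src[4]='q' → 'kksq'
j=4: add src[5]='m' → 'kksqm'
j=5: add src[0]='k' → 'kksqmk'
j=6: add src[1]='k' → 'kksqmkk'

kksqmkk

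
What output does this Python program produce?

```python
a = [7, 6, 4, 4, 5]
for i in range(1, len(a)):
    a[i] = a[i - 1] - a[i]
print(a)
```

i=1: a[1] = 7-6 = 1 → [7, 1, 4, 4, 5]
i=2: a[2] = 1-4 = -3 → [7, 1, -3, 4, 5]
i=3: a[3] = (-3)-4 = -7 → [7, 1, -3, -7, 5]
i=4: a[4] = (-7)-5 = -12 → [7, 1, -3, -7, -12]

[7, 1, -3, -7, -12]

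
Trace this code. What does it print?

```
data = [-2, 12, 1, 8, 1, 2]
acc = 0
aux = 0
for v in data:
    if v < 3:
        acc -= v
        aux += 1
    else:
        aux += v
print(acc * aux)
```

v=-2: <3, acc = 0-(-2) = 2; aux=1
v=12: not <3; aux=13
v=1: <3, acc = 2-1 = 1; aux=14
v=8: not <3; aux=22
v=1: <3, acc = 1-1 = 0; aux=23
v=2: <3, acc = 0-2 = -2; aux=24
acc*aux = (-2)*24 = -48

-48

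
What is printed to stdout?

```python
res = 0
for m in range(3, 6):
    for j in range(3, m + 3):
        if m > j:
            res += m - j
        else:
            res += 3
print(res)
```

m=3,j=3: not 3>3, res = 0+3 = 3
m=3,j=4: not 3>4, res = 3+3 = 6
m=3,j=5: not 3>5, res = 6+3 = 9
m=4,j=3: 4>3, res = 9+1 = 10
m=4,j=4: not 4>4, res = 10+3 = 13
m=4,j=5: not 4>5, res = 13+3 = 16
m=4,j=6: not 4>6, res = 16+3 = 19
m=5,j=3: 5>3, res = 19+2 = 21
m=5,j=4: 5>4, res = 21+1 = 22
m=5,j=5: not 5>5, res = 22+3 = 25
m=5,j=6: not 5>6, res = 25+3 = 28
m=5,j=7: not 5>7, res = 28+3 = 31

31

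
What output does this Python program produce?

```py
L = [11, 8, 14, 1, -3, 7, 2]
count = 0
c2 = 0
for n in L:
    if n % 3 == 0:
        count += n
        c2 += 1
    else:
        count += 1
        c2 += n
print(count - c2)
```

-41

n=11: not %3==0, count = 0+1 = 1; c2=11
n=8: not %3==0, count = 1+1 = 2; c2=19
n=14: not %3==0, count = 2+1 = 3; c2=33
n=1: not %3==0, count = 3+1 = 4; c2=34
n=-3: %3==0, count = 4+(-3) = 1; c2=35
n=7: not %3==0, count = 1+1 = 2; c2=42
n=2: not %3==0, count = 2+1 = 3; c2=44
count-c2 = 3-44 = -41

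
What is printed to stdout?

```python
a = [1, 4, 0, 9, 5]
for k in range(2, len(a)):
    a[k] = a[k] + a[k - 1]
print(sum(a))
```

k=2: a[2] = 0+4 = 4 → [1, 4, 4, 9, 5]
k=3: a[3] = 9+4 = 13 → [1, 4, 4, 13, 5]
k=4: a[4] = 5+13 = 18 → [1, 4, 4, 13, 18]
sum = 40

40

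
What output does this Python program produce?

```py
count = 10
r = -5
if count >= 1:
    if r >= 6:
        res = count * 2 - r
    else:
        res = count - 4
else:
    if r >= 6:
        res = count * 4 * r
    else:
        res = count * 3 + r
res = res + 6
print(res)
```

12

count=10, r=-5
count >= 1 is True; r >= 6 is False
→ res = count - 4 = 6
res = 6+6 = 12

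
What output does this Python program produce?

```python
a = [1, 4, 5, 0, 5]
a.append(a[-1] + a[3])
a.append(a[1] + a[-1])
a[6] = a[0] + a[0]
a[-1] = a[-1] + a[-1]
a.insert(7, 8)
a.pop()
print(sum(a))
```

append a[-1]+a[3] = 5+0 = 5 → [1, 4, 5, 0, 5, 5]
append a[1]+a[-1] = 4+5 = 9 → [1, 4, 5, 0, 5, 5, 9]
a[6] = a[0]+a[0] = 1+1 = 2 → [1, 4, 5, 0, 5, 5, 2]
a[-1] = a[-1]+a[-1] = 2+2 = 4 → [1, 4, 5, 0, 5, 5, 4]
insert 8 at 7 → [1, 4, 5, 0, 5, 5, 4, 8]
pop() removes 8 → [1, 4, 5, 0, 5, 5, 4]
sum = 24

24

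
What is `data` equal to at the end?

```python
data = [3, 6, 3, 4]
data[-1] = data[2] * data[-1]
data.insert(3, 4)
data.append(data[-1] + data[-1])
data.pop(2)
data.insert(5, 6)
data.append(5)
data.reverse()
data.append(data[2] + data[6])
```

data[-1] = data[2]*data[-1] = 3*4 = 12 → [3, 6, 3, 12]
insert 4 at 3 → [3, 6, 3, 4, 12]
append data[-1]+data[-1] = 12+12 = 24 → [3, 6, 3, 4, 12, 24]
pop(2) removes 3 → [3, 6, 4, 12, 24]
insert 6 at 5 → [3, 6, 4, 12, 24, 6]
append 5 → [3, 6, 4, 12, 24, 6, 5]
reverse → [5, 6, 24, 12, 4, 6, 3]
append data[2]+data[6] = 24+3 = 27 → [5, 6, 24, 12, 4, 6, 3, 27]

[5, 6, 24, 12, 4, 6, 3, 27]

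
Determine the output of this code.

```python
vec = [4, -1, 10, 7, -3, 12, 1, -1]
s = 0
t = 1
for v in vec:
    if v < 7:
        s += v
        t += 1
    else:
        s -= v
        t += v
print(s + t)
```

6

v=4: <7, s = 0+4 = 4; t=2
v=-1: <7, s = 4+(-1) = 3; t=3
v=10: not <7, s = 3-10 = -7; t=13
v=7: not <7, s = (-7)-7 = -14; t=20
v=-3: <7, s = (-14)+(-3) = -17; t=21
v=12: not <7, s = (-17)-12 = -29; t=33
v=1: <7, s = (-29)+1 = -28; t=34
v=-1: <7, s = (-28)+(-1) = -29; t=35
s+t = (-29)+35 = 6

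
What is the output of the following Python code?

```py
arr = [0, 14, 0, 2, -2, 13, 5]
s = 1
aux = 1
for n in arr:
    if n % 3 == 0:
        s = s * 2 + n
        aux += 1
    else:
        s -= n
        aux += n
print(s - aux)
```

n=0: %3==0, s = 1*2+0 = 2; aux=2
n=14: not %3==0, s = 2-14 = -12; aux=16
n=0: %3==0, s = (-12)*2+0 = -24; aux=17
n=2: not %3==0, s = (-24)-2 = -26; aux=19
n=-2: not %3==0, s = (-26)-(-2) = -24; aux=17
n=13: not %3==0, s = (-24)-13 = -37; aux=30
n=5: not %3==0, s = (-37)-5 = -42; aux=35
s-aux = (-42)-35 = -77

-77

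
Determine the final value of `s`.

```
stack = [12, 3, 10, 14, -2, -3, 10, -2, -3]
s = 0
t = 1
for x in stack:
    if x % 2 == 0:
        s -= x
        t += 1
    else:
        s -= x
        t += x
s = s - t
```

-43

x=12: even, s = 0-12 = -12; t=2
x=3: not even, s = (-12)-3 = -15; t=5
x=10: even, s = (-15)-10 = -25; t=6
x=14: even, s = (-25)-14 = -39; t=7
x=-2: even, s = (-39)-(-2) = -37; t=8
x=-3: not even, s = (-37)-(-3) = -34; t=5
x=10: even, s = (-34)-10 = -44; t=6
x=-2: even, s = (-44)-(-2) = -42; t=7
x=-3: not even, s = (-42)-(-3) = -39; t=4
s-t = (-39)-4 = -43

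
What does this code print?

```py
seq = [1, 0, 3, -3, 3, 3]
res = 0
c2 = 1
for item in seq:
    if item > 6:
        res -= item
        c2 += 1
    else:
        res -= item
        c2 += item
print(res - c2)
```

-15

item=1: not >6, res = 0-1 = -1; c2=2
item=0: not >6, res = (-1)-0 = -1; c2=2
item=3: not >6, res = (-1)-3 = -4; c2=5
item=-3: not >6, res = (-4)-(-3) = -1; c2=2
item=3: not >6, res = (-1)-3 = -4; c2=5
item=3: not >6, res = (-4)-3 = -7; c2=8
res-c2 = (-7)-8 = -15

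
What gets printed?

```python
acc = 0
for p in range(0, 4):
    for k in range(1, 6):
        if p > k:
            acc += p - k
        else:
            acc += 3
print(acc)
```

p=0,k=1: not 0>1, acc = 0+3 = 3
p=0,k=2: not 0>2, acc = 3+3 = 6
p=0,k=3: not 0>3, acc = 6+3 = 9
p=0,k=4: not 0>4, acc = 9+3 = 12
p=0,k=5: not 0>5, acc = 12+3 = 15
p=1,k=1: not 1>1, acc = 15+3 = 18
p=1,k=2: not 1>2, acc = 18+3 = 21
p=1,k=3: not 1>3, acc = 21+3 = 24
p=1,k=4: not 1>4, acc = 24+3 = 27
p=1,k=5: not 1>5, acc = 27+3 = 30
p=2,k=1: 2>1, acc = 30+1 = 31
p=2,k=2: not 2>2, acc = 31+3 = 34
p=2,k=3: not 2>3, acc = 34+3 = 37
p=2,k=4: not 2>4, acc = 37+3 = 40
p=2,k=5: not 2>5, acc = 40+3 = 43
p=3,k=1: 3>1, acc = 43+2 = 45
p=3,k=2: 3>2, acc = 45+1 = 46
p=3,k=3: not 3>3, acc = 46+3 = 49
p=3,k=4: not 3>4, acc = 49+3 = 52
p=3,k=5: not 3>5, acc = 52+3 = 55

55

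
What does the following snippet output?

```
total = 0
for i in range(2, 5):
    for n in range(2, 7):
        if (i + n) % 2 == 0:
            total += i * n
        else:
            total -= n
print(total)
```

i=2,n=2: even sum, total = 0+4 = 4
i=2,n=3: odd sum, total = 4-3 = 1
i=2,n=4: even sum, total = 1+8 = 9
i=2,n=5: odd sum, total = 9-5 = 4
i=2,n=6: even sum, total = 4+12 = 16
i=3,n=2: odd sum, total = 16-2 = 14
i=3,n=3: even sum, total = 14+9 = 23
i=3,n=4: odd sum, total = 23-4 = 19
i=3,n=5: even sum, total = 19+15 = 34
i=3,n=6: odd sum, total = 34-6 = 28
i=4,n=2: even sum, total = 28+8 = 36
i=4,n=3: odd sum, total = 36-3 = 33
i=4,n=4: even sum, total = 33+16 = 49
i=4,n=5: odd sum, total = 49-5 = 44
i=4,n=6: even sum, total = 44+24 = 68

68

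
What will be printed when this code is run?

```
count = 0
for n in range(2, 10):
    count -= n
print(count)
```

n=2: count = 0-2 = -2
n=3: count = (-2)-3 = -5
n=4: count = (-5)-4 = -9
n=5: count = (-9)-5 = -14
n=6: count = (-14)-6 = -20
n=7: count = (-20)-7 = -27
n=8: count = (-27)-8 = -35
n=9: count = (-35)-9 = -44

-44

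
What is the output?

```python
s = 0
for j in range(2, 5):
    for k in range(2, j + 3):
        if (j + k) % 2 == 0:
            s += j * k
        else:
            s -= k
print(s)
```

67

j=2,k=2: even sum, s = 0+4 = 4
j=2,k=3: odd sum, s = 4-3 = 1
j=2,k=4: even sum, s = 1+8 = 9
j=3,k=2: odd sum, s = 9-2 = 7
j=3,k=3: even sum, s = 7+9 = 16
j=3,k=4: odd sum, s = 16-4 = 12
j=3,k=5: even sum, s = 12+15 = 27
j=4,k=2: even sum, s = 27+8 = 35
j=4,k=3: odd sum, s = 35-3 = 32
j=4,k=4: even sum, s = 32+16 = 48
j=4,k=5: odd sum, s = 48-5 = 43
j=4,k=6: even sum, s = 43+24 = 67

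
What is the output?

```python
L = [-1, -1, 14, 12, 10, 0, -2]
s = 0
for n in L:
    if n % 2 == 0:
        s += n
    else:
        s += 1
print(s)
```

36

n=-1: not even, s = 0+1 = 1
n=-1: not even, s = 1+1 = 2
n=14: even, s = 2+14 = 16
n=12: even, s = 16+12 = 28
n=10: even, s = 28+10 = 38
n=0: even, s = 38+0 = 38
n=-2: even, s = 38+(-2) = 36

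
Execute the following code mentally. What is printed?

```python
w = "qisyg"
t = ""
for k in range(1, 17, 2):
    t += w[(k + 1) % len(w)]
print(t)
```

sgiyqsgi

k=1: add w[2]='s' → 's'
k=3: add w[4]='g' → 'sg'
k=5: add w[1]='i' → 'sgi'
k=7: add w[3]='y' → 'sgiy'
k=9: add w[0]='q' → 'sgiyq'
k=11: add w[2]='s' → 'sgiyqs'
k=13: add w[4]='g' → 'sgiyqsg'
k=15: add w[1]='i' → 'sgiyqsgi'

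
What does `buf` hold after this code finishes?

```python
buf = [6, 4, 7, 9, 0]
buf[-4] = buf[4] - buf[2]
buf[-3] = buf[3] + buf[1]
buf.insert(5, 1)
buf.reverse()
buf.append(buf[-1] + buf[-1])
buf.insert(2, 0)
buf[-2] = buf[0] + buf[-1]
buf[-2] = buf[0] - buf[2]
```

[1, 0, 0, 9, 2, -7, 1, 12]

buf[-4] = buf[4]-buf[2] = 0-7 = -7 → [6, -7, 7, 9, 0]
buf[-3] = buf[3]+buf[1] = 9+(-7) = 2 → [6, -7, 2, 9, 0]
insert 1 at 5 → [6, -7, 2, 9, 0, 1]
reverse → [1, 0, 9, 2, -7, 6]
append buf[-1]+buf[-1] = 6+6 = 12 → [1, 0, 9, 2, -7, 6, 12]
insert 0 at 2 → [1, 0, 0, 9, 2, -7, 6, 12]
buf[-2] = buf[0]+buf[-1] = 1+12 = 13 → [1, 0, 0, 9, 2, -7, 13, 12]
buf[-2] = buf[0]-buf[2] = 1-0 = 1 → [1, 0, 0, 9, 2, -7, 1, 12]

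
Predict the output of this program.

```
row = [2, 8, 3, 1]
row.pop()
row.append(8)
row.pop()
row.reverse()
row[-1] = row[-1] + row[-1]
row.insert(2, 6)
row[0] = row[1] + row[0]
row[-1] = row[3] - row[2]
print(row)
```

[11, 8, 6, -2]

pop() removes 1 → [2, 8, 3]
append 8 → [2, 8, 3, 8]
pop() removes 8 → [2, 8, 3]
reverse → [3, 8, 2]
row[-1] = row[-1]+row[-1] = 2+2 = 4 → [3, 8, 4]
insert 6 at 2 → [3, 8, 6, 4]
row[0] = row[1]+row[0] = 8+3 = 11 → [11, 8, 6, 4]
row[-1] = row[3]-row[2] = 4-6 = -2 → [11, 8, 6, -2]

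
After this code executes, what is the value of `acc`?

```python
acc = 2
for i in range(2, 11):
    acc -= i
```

-52

i=2: acc = 2-2 = 0
i=3: acc = 0-3 = -3
i=4: acc = (-3)-4 = -7
i=5: acc = (-7)-5 = -12
i=6: acc = (-12)-6 = -18
i=7: acc = (-18)-7 = -25
i=8: acc = (-25)-8 = -33
i=9: acc = (-33)-9 = -42
i=10: acc = (-42)-10 = -52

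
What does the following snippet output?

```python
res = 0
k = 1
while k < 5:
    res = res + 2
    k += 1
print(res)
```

8

k=1: res = 0+2 = 2
k=2: res = 2+2 = 4
k=3: res = 4+2 = 6
k=4: res = 6+2 = 8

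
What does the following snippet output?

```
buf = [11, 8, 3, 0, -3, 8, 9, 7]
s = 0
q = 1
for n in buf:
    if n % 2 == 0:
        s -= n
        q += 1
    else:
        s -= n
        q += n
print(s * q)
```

-1333

n=11: not even, s = 0-11 = -11; q=12
n=8: even, s = (-11)-8 = -19; q=13
n=3: not even, s = (-19)-3 = -22; q=16
n=0: even, s = (-22)-0 = -22; q=17
n=-3: not even, s = (-22)-(-3) = -19; q=14
n=8: even, s = (-19)-8 = -27; q=15
n=9: not even, s = (-27)-9 = -36; q=24
n=7: not even, s = (-36)-7 = -43; q=31
s*q = (-43)*31 = -1333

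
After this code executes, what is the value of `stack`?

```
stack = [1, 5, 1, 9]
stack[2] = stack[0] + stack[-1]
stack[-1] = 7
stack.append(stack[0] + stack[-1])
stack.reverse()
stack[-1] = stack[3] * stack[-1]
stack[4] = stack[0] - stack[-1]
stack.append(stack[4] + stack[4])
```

[8, 7, 10, 5, 3, 6]

stack[2] = stack[0]+stack[-1] = 1+9 = 10 → [1, 5, 10, 9]
stack[-1] = 7 → [1, 5, 10, 7]
append stack[0]+stack[-1] = 1+7 = 8 → [1, 5, 10, 7, 8]
reverse → [8, 7, 10, 5, 1]
stack[-1] = stack[3]*stack[-1] = 5*1 = 5 → [8, 7, 10, 5, 5]
stack[4] = stack[0]-stack[-1] = 8-5 = 3 → [8, 7, 10, 5, 3]
append stack[4]+stack[4] = 3+3 = 6 → [8, 7, 10, 5, 3, 6]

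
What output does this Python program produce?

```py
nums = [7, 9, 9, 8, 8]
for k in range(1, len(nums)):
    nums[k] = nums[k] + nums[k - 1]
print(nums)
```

[7, 16, 25, 33, 41]

k=1: nums[1] = 9+7 = 16 → [7, 16, 9, 8, 8]
k=2: nums[2] = 9+16 = 25 → [7, 16, 25, 8, 8]
k=3: nums[3] = 8+25 = 33 → [7, 16, 25, 33, 8]
k=4: nums[4] = 8+33 = 41 → [7, 16, 25, 33, 41]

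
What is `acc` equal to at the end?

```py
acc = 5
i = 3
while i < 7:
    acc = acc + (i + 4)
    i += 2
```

21

i=3: acc = 5+7 = 12
i=5: acc = 12+9 = 21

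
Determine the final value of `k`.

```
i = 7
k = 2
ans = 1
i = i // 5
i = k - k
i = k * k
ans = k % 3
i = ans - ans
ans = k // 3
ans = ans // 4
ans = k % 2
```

2

i = 7//5 = 1
i = 2-2 = 0
i = 2*2 = 4
ans = 2%3 = 2
i = 2-2 = 0
ans = 2//3 = 0
ans = 0//4 = 0
ans = 2%2 = 0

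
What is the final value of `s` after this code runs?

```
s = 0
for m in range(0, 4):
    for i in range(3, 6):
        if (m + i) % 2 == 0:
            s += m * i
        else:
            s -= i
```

16

m=0,i=3: odd sum, s = 0-3 = -3
m=0,i=4: even sum, s = (-3)+0 = -3
m=0,i=5: odd sum, s = (-3)-5 = -8
m=1,i=3: even sum, s = (-8)+3 = -5
m=1,i=4: odd sum, s = (-5)-4 = -9
m=1,i=5: even sum, s = (-9)+5 = -4
m=2,i=3: odd sum, s = (-4)-3 = -7
m=2,i=4: even sum, s = (-7)+8 = 1
m=2,i=5: odd sum, s = 1-5 = -4
m=3,i=3: even sum, s = (-4)+9 = 5
m=3,i=4: odd sum, s = 5-4 = 1
m=3,i=5: even sum, s = 1+15 = 16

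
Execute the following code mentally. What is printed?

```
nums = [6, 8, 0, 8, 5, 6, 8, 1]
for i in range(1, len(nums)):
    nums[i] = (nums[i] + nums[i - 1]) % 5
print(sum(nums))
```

24

i=1: nums[1] = (8+6)%5 = 4 → [6, 4, 0, 8, 5, 6, 8, 1]
i=2: nums[2] = (0+4)%5 = 4 → [6, 4, 4, 8, 5, 6, 8, 1]
i=3: nums[3] = (8+4)%5 = 2 → [6, 4, 4, 2, 5, 6, 8, 1]
i=4: nums[4] = (5+2)%5 = 2 → [6, 4, 4, 2, 2, 6, 8, 1]
i=5: nums[5] = (6+2)%5 = 3 → [6, 4, 4, 2, 2, 3, 8, 1]
i=6: nums[6] = (8+3)%5 = 1 → [6, 4, 4, 2, 2, 3, 1, 1]
i=7: nums[7] = (1+1)%5 = 2 → [6, 4, 4, 2, 2, 3, 1, 2]
sum = 24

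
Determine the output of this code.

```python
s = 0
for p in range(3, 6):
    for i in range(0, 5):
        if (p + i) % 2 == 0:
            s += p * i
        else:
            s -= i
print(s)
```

p=3,i=0: odd sum, s = 0-0 = 0
p=3,i=1: even sum, s = 0+3 = 3
p=3,i=2: odd sum, s = 3-2 = 1
p=3,i=3: even sum, s = 1+9 = 10
p=3,i=4: odd sum, s = 10-4 = 6
p=4,i=0: even sum, s = 6+0 = 6
p=4,i=1: odd sum, s = 6-1 = 5
p=4,i=2: even sum, s = 5+8 = 13
p=4,i=3: odd sum, s = 13-3 = 10
p=4,i=4: even sum, s = 10+16 = 26
p=5,i=0: odd sum, s = 26-0 = 26
p=5,i=1: even sum, s = 26+5 = 31
p=5,i=2: odd sum, s = 31-2 = 29
p=5,i=3: even sum, s = 29+15 = 44
p=5,i=4: odd sum, s = 44-4 = 40

40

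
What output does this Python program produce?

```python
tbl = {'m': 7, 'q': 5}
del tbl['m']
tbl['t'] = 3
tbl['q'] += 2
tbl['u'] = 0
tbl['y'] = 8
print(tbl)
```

del 'm' → {'q': 5}
tbl['t'] = 3 → {'q': 5, 't': 3}
tbl['q'] = 5+2 = 7 → {'q': 7, 't': 3}
tbl['u'] = 0 → {'q': 7, 't': 3, 'u': 0}
tbl['y'] = 8 → {'q': 7, 't': 3, 'u': 0, 'y': 8}

{'q': 7, 't': 3, 'u': 0, 'y': 8}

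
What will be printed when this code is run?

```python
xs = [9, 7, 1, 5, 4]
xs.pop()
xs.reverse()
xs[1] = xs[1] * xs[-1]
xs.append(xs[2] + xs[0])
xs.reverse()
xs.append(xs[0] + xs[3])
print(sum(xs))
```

63

pop() removes 4 → [9, 7, 1, 5]
reverse → [5, 1, 7, 9]
xs[1] = xs[1]*xs[-1] = 1*9 = 9 → [5, 9, 7, 9]
append xs[2]+xs[0] = 7+5 = 12 → [5, 9, 7, 9, 12]
reverse → [12, 9, 7, 9, 5]
append xs[0]+xs[3] = 12+9 = 21 → [12, 9, 7, 9, 5, 21]
sum = 63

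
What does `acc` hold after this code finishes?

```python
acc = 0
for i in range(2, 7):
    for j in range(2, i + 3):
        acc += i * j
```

485

i=2,j=2: acc = 0+4 = 4
i=2,j=3: acc = 4+6 = 10
i=2,j=4: acc = 10+8 = 18
i=3,j=2: acc = 18+6 = 24
i=3,j=3: acc = 24+9 = 33
i=3,j=4: acc = 33+12 = 45
i=3,j=5: acc = 45+15 = 60
i=4,j=2: acc = 60+8 = 68
i=4,j=3: acc = 68+12 = 80
i=4,j=4: acc = 80+16 = 96
i=4,j=5: acc = 96+20 = 116
i=4,j=6: acc = 116+24 = 140
i=5,j=2: acc = 140+10 = 150
i=5,j=3: acc = 150+15 = 165
i=5,j=4: acc = 165+20 = 185
i=5,j=5: acc = 185+25 = 210
i=5,j=6: acc = 210+30 = 240
i=5,j=7: acc = 240+35 = 275
i=6,j=2: acc = 275+12 = 287
i=6,j=3: acc = 287+18 = 305
i=6,j=4: acc = 305+24 = 329
i=6,j=5: acc = 329+30 = 359
i=6,j=6: acc = 359+36 = 395
i=6,j=7: acc = 395+42 = 437
i=6,j=8: acc = 437+48 = 485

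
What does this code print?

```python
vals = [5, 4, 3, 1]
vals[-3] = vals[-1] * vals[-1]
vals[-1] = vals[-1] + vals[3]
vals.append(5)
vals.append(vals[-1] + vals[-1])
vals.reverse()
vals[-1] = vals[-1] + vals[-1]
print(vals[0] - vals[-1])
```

vals[-3] = vals[-1]*vals[-1] = 1*1 = 1 → [5, 1, 3, 1]
vals[-1] = vals[-1]+vals[3] = 1+1 = 2 → [5, 1, 3, 2]
append 5 → [5, 1, 3, 2, 5]
append vals[-1]+vals[-1] = 5+5 = 10 → [5, 1, 3, 2, 5, 10]
reverse → [10, 5, 2, 3, 1, 5]
vals[-1] = vals[-1]+vals[-1] = 5+5 = 10 → [10, 5, 2, 3, 1, 10]
vals[0]-vals[-1] = 10-10 = 0

0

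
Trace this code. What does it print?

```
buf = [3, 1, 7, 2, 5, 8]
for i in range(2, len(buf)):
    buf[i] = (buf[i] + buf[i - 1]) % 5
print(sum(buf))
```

i=2: buf[2] = (7+1)%5 = 3 → [3, 1, 3, 2, 5, 8]
i=3: buf[3] = (2+3)%5 = 0 → [3, 1, 3, 0, 5, 8]
i=4: buf[4] = (5+0)%5 = 0 → [3, 1, 3, 0, 0, 8]
i=5: buf[5] = (8+0)%5 = 3 → [3, 1, 3, 0, 0, 3]
sum = 10

10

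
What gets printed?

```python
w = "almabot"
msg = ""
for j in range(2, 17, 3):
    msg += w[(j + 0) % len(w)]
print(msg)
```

j=2: add w[2]='m' → 'm'
j=5: add w[5]='o' → 'mo'
j=8: add w[1]='l' → 'mol'
j=11: add w[4]='b' → 'molb'
j=14: add w[0]='a' → 'molba'

molba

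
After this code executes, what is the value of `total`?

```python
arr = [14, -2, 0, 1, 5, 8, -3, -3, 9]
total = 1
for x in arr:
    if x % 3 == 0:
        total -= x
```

-2

x=14: not %3==0
x=-2: not %3==0
x=0: %3==0, total = 1-0 = 1
x=1: not %3==0
x=5: not %3==0
x=8: not %3==0
x=-3: %3==0, total = 1-(-3) = 4
x=-3: %3==0, total = 4-(-3) = 7
x=9: %3==0, total = 7-9 = -2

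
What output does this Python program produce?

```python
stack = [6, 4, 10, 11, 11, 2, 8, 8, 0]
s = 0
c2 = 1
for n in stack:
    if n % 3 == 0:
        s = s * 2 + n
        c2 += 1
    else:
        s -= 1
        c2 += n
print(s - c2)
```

-59

n=6: %3==0, s = 0*2+6 = 6; c2=2
n=4: not %3==0, s = 6-1 = 5; c2=6
n=10: not %3==0, s = 5-1 = 4; c2=16
n=11: not %3==0, s = 4-1 = 3; c2=27
n=11: not %3==0, s = 3-1 = 2; c2=38
n=2: not %3==0, s = 2-1 = 1; c2=40
n=8: not %3==0, s = 1-1 = 0; c2=48
n=8: not %3==0, s = 0-1 = -1; c2=56
n=0: %3==0, s = (-1)*2+0 = -2; c2=57
s-c2 = (-2)-57 = -59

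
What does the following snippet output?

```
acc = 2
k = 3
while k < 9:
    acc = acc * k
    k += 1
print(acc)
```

40320

k=3: acc = 2*3 = 6
k=4: acc = 6*4 = 24
k=5: acc = 24*5 = 120
k=6: acc = 120*6 = 720
k=7: acc = 720*7 = 5040
k=8: acc = 5040*8 = 40320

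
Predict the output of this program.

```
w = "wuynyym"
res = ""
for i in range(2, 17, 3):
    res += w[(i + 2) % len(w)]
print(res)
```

ywnmy

i=2: add w[4]='y' → 'y'
i=5: add w[0]='w' → 'yw'
i=8: add w[3]='n' → 'ywn'
i=11: add w[6]='m' → 'ywnm'
i=14: add w[2]='y' → 'ywnmy'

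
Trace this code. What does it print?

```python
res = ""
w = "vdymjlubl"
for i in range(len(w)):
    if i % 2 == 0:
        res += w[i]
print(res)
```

vyjul

i=0: add 'v' → 'v'
i=1: skip
i=2: add 'y' → 'vy'
i=3: skip
i=4: add 'j' → 'vyj'
i=5: skip
i=6: add 'u' → 'vyju'
i=7: skip
i=8: add 'l' → 'vyjul'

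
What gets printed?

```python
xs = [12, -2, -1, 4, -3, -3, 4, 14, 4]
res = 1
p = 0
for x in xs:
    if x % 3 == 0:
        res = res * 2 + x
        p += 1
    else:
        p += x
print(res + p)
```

x=12: %3==0, res = 1*2+12 = 14; p=1
x=-2: not %3==0; p=-1
x=-1: not %3==0; p=-2
x=4: not %3==0; p=2
x=-3: %3==0, res = 14*2+(-3) = 25; p=3
x=-3: %3==0, res = 25*2+(-3) = 47; p=4
x=4: not %3==0; p=8
x=14: not %3==0; p=22
x=4: not %3==0; p=26
res+p = 47+26 = 73

73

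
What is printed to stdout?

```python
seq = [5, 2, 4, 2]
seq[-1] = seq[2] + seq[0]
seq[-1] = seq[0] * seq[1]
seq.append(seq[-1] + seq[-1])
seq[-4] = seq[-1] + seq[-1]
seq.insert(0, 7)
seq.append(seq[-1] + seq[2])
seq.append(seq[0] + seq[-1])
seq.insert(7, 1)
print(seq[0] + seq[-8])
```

seq[-1] = seq[2]+seq[0] = 4+5 = 9 → [5, 2, 4, 9]
seq[-1] = seq[0]*seq[1] = 5*2 = 10 → [5, 2, 4, 10]
append seq[-1]+seq[-1] = 10+10 = 20 → [5, 2, 4, 10, 20]
seq[-4] = seq[-1]+seq[-1] = 20+20 = 40 → [5, 40, 4, 10, 20]
insert 7 at 0 → [7, 5, 40, 4, 10, 20]
append seq[-1]+seq[2] = 20+40 = 60 → [7, 5, 40, 4, 10, 20, 60]
append seq[0]+seq[-1] = 7+60 = 67 → [7, 5, 40, 4, 10, 20, 60, 67]
insert 1 at 7 → [7, 5, 40, 4, 10, 20, 60, 1, 67]
seq[0]+seq[-8] = 7+5 = 12

12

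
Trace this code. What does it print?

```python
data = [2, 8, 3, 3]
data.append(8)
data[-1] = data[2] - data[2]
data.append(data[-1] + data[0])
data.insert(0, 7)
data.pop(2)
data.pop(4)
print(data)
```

append 8 → [2, 8, 3, 3, 8]
data[-1] = data[2]-data[2] = 3-3 = 0 → [2, 8, 3, 3, 0]
append data[-1]+data[0] = 0+2 = 2 → [2, 8, 3, 3, 0, 2]
insert 7 at 0 → [7, 2, 8, 3, 3, 0, 2]
pop(2) removes 8 → [7, 2, 3, 3, 0, 2]
pop(4) removes 0 → [7, 2, 3, 3, 2]

[7, 2, 3, 3, 2]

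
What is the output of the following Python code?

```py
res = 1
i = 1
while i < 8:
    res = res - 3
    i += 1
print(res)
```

i=1: res = 1-3 = -2
i=2: res = (-2)-3 = -5
i=3: res = (-5)-3 = -8
i=4: res = (-8)-3 = -11
i=5: res = (-11)-3 = -14
i=6: res = (-14)-3 = -17
i=7: res = (-17)-3 = -20

-20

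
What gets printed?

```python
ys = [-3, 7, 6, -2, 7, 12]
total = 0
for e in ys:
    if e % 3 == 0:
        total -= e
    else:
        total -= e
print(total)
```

e=-3: %3==0, total = 0-(-3) = 3
e=7: not %3==0, total = 3-7 = -4
e=6: %3==0, total = (-4)-6 = -10
e=-2: not %3==0, total = (-10)-(-2) = -8
e=7: not %3==0, total = (-8)-7 = -15
e=12: %3==0, total = (-15)-12 = -27

-27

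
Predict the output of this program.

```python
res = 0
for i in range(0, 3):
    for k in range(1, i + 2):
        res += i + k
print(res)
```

i=0,k=1: res = 0+1 = 1
i=1,k=1: res = 1+2 = 3
i=1,k=2: res = 3+3 = 6
i=2,k=1: res = 6+3 = 9
i=2,k=2: res = 9+4 = 13
i=2,k=3: res = 13+5 = 18

18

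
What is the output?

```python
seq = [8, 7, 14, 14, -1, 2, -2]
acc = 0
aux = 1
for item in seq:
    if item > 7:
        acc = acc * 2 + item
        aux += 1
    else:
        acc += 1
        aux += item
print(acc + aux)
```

item=8: >7, acc = 0*2+8 = 8; aux=2
item=7: not >7, acc = 8+1 = 9; aux=9
item=14: >7, acc = 9*2+14 = 32; aux=10
item=14: >7, acc = 32*2+14 = 78; aux=11
item=-1: not >7, acc = 78+1 = 79; aux=10
item=2: not >7, acc = 79+1 = 80; aux=12
item=-2: not >7, acc = 80+1 = 81; aux=10
acc+aux = 81+10 = 91

91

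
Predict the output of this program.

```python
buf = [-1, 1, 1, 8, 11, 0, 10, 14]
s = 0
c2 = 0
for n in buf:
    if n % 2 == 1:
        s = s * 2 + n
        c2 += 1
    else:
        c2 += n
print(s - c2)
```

n=-1: odd, s = 0*2+(-1) = -1; c2=1
n=1: odd, s = (-1)*2+1 = -1; c2=2
n=1: odd, s = (-1)*2+1 = -1; c2=3
n=8: not odd; c2=11
n=11: odd, s = (-1)*2+11 = 9; c2=12
n=0: not odd; c2=12
n=10: not odd; c2=22
n=14: not odd; c2=36
s-c2 = 9-36 = -27

-27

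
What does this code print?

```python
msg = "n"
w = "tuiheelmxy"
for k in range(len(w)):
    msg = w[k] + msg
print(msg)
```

yxmleehiutn

k=0: prepend 't' → 'tn'
k=1: prepend 'u' → 'utn'
k=2: prepend 'i' → 'iutn'
k=3: prepend 'h' → 'hiutn'
k=4: prepend 'e' → 'ehiutn'
k=5: prepend 'e' → 'eehiutn'
k=6: prepend 'l' → 'leehiutn'
k=7: prepend 'm' → 'mleehiutn'
k=8: prepend 'x' → 'xmleehiutn'
k=9: prepend 'y' → 'yxmleehiutn'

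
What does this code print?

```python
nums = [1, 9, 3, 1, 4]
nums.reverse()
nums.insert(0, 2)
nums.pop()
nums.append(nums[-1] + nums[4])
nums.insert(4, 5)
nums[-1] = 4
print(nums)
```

reverse → [4, 1, 3, 9, 1]
insert 2 at 0 → [2, 4, 1, 3, 9, 1]
pop() removes 1 → [2, 4, 1, 3, 9]
append nums[-1]+nums[4] = 9+9 = 18 → [2, 4, 1, 3, 9, 18]
insert 5 at 4 → [2, 4, 1, 3, 5, 9, 18]
nums[-1] = 4 → [2, 4, 1, 3, 5, 9, 4]

[2, 4, 1, 3, 5, 9, 4]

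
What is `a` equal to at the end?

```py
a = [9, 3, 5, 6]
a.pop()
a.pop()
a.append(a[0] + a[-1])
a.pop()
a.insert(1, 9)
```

[9, 9, 3]

pop() removes 6 → [9, 3, 5]
pop() removes 5 → [9, 3]
append a[0]+a[-1] = 9+3 = 12 → [9, 3, 12]
pop() removes 12 → [9, 3]
insert 9 at 1 → [9, 9, 3]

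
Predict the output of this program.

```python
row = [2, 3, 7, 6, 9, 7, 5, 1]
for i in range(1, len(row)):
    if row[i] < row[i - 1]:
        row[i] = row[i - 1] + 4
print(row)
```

[2, 3, 7, 11, 15, 19, 23, 27]

i=1: 3>=2, unchanged → [2, 3, 7, 6, 9, 7, 5, 1]
i=2: 7>=3, unchanged → [2, 3, 7, 6, 9, 7, 5, 1]
i=3: 6<7, row[3] = 7+4 = 11 → [2, 3, 7, 11, 9, 7, 5, 1]
i=4: 9<11, row[4] = 11+4 = 15 → [2, 3, 7, 11, 15, 7, 5, 1]
i=5: 7<15, row[5] = 15+4 = 19 → [2, 3, 7, 11, 15, 19, 5, 1]
i=6: 5<19, row[6] = 19+4 = 23 → [2, 3, 7, 11, 15, 19, 23, 1]
i=7: 1<23, row[7] = 23+4 = 27 → [2, 3, 7, 11, 15, 19, 23, 27]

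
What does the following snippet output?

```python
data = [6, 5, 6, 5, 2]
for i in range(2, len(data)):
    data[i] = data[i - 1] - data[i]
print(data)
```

i=2: data[2] = 5-6 = -1 → [6, 5, -1, 5, 2]
i=3: data[3] = (-1)-5 = -6 → [6, 5, -1, -6, 2]
i=4: data[4] = (-6)-2 = -8 → [6, 5, -1, -6, -8]

[6, 5, -1, -6, -8]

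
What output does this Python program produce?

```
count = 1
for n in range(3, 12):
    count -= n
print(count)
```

-62

n=3: count = 1-3 = -2
n=4: count = (-2)-4 = -6
n=5: count = (-6)-5 = -11
n=6: count = (-11)-6 = -17
n=7: count = (-17)-7 = -24
n=8: count = (-24)-8 = -32
n=9: count = (-32)-9 = -41
n=10: count = (-41)-10 = -51
n=11: count = (-51)-11 = -62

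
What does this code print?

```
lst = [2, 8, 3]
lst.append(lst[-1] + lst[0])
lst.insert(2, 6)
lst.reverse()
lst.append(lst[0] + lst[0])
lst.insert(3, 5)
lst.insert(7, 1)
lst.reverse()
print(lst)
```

append lst[-1]+lst[0] = 3+2 = 5 → [2, 8, 3, 5]
insert 6 at 2 → [2, 8, 6, 3, 5]
reverse → [5, 3, 6, 8, 2]
append lst[0]+lst[0] = 5+5 = 10 → [5, 3, 6, 8, 2, 10]
insert 5 at 3 → [5, 3, 6, 5, 8, 2, 10]
insert 1 at 7 → [5, 3, 6, 5, 8, 2, 10, 1]
reverse → [1, 10, 2, 8, 5, 6, 3, 5]

[1, 10, 2, 8, 5, 6, 3, 5]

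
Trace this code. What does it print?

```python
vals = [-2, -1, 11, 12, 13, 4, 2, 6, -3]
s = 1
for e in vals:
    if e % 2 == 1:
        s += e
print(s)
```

e=-2: not odd
e=-1: odd, s = 1+(-1) = 0
e=11: odd, s = 0+11 = 11
e=12: not odd
e=13: odd, s = 11+13 = 24
e=4: not odd
e=2: not odd
e=6: not odd
e=-3: odd, s = 24+(-3) = 21

21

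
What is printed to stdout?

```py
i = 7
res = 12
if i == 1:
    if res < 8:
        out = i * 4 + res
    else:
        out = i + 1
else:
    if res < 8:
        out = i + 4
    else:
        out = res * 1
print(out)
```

i=7, res=12
i == 1 is False; res < 8 is False
→ out = res * 1 = 12

12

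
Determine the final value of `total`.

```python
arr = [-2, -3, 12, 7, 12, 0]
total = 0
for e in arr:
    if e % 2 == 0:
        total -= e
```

-22

e=-2: even, total = 0-(-2) = 2
e=-3: not even
e=12: even, total = 2-12 = -10
e=7: not even
e=12: even, total = (-10)-12 = -22
e=0: even, total = (-22)-0 = -22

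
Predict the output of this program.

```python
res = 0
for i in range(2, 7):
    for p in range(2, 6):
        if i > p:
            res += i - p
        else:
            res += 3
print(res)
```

i=2,p=2: not 2>2, res = 0+3 = 3
i=2,p=3: not 2>3, res = 3+3 = 6
i=2,p=4: not 2>4, res = 6+3 = 9
i=2,p=5: not 2>5, res = 9+3 = 12
i=3,p=2: 3>2, res = 12+1 = 13
i=3,p=3: not 3>3, res = 13+3 = 16
i=3,p=4: not 3>4, res = 16+3 = 19
i=3,p=5: not 3>5, res = 19+3 = 22
i=4,p=2: 4>2, res = 22+2 = 24
i=4,p=3: 4>3, res = 24+1 = 25
i=4,p=4: not 4>4, res = 25+3 = 28
i=4,p=5: not 4>5, res = 28+3 = 31
i=5,p=2: 5>2, res = 31+3 = 34
i=5,p=3: 5>3, res = 34+2 = 36
i=5,p=4: 5>4, res = 36+1 = 37
i=5,p=5: not 5>5, res = 37+3 = 40
i=6,p=2: 6>2, res = 40+4 = 44
i=6,p=3: 6>3, res = 44+3 = 47
i=6,p=4: 6>4, res = 47+2 = 49
i=6,p=5: 6>5, res = 49+1 = 50

50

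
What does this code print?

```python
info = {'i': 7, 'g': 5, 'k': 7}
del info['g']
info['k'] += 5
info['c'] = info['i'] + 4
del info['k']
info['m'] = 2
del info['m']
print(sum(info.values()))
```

18

del 'g' → {'i': 7, 'k': 7}
info['k'] = 7+5 = 12 → {'i': 7, 'k': 12}
info['c'] = info['i']+4 = 11 → {'i': 7, 'k': 12, 'c': 11}
del 'k' → {'i': 7, 'c': 11}
info['m'] = 2 → {'i': 7, 'c': 11, 'm': 2}
del 'm' → {'i': 7, 'c': 11}
sum of values = 18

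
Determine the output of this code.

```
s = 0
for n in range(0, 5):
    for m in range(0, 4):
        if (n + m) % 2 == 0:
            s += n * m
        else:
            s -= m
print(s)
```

12

n=0,m=0: even sum, s = 0+0 = 0
n=0,m=1: odd sum, s = 0-1 = -1
n=0,m=2: even sum, s = (-1)+0 = -1
n=0,m=3: odd sum, s = (-1)-3 = -4
n=1,m=0: odd sum, s = (-4)-0 = -4
n=1,m=1: even sum, s = (-4)+1 = -3
n=1,m=2: odd sum, s = (-3)-2 = -5
n=1,m=3: even sum, s = (-5)+3 = -2
n=2,m=0: even sum, s = (-2)+0 = -2
n=2,m=1: odd sum, s = (-2)-1 = -3
n=2,m=2: even sum, s = (-3)+4 = 1
n=2,m=3: odd sum, s = 1-3 = -2
n=3,m=0: odd sum, s = (-2)-0 = -2
n=3,m=1: even sum, s = (-2)+3 = 1
n=3,m=2: odd sum, s = 1-2 = -1
n=3,m=3: even sum, s = (-1)+9 = 8
n=4,m=0: even sum, s = 8+0 = 8
n=4,m=1: odd sum, s = 8-1 = 7
n=4,m=2: even sum, s = 7+8 = 15
n=4,m=3: odd sum, s = 15-3 = 12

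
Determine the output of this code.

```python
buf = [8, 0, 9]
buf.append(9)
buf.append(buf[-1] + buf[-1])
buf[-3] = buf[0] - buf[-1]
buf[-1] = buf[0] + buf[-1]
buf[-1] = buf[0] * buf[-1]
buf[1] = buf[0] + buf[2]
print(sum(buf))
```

213

append 9 → [8, 0, 9, 9]
append buf[-1]+buf[-1] = 9+9 = 18 → [8, 0, 9, 9, 18]
buf[-3] = buf[0]-buf[-1] = 8-18 = -10 → [8, 0, -10, 9, 18]
buf[-1] = buf[0]+buf[-1] = 8+18 = 26 → [8, 0, -10, 9, 26]
buf[-1] = buf[0]*buf[-1] = 8*26 = 208 → [8, 0, -10, 9, 208]
buf[1] = buf[0]+buf[2] = 8+(-10) = -2 → [8, -2, -10, 9, 208]
sum = 213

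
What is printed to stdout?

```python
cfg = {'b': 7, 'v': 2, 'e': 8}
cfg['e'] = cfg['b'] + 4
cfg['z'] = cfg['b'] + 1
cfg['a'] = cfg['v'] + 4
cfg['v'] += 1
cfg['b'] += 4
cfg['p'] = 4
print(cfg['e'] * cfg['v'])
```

33

cfg['e'] = cfg['b']+4 = 11 → {'b': 7, 'v': 2, 'e': 11}
cfg['z'] = cfg['b']+1 = 8 → {'b': 7, 'v': 2, 'e': 11, 'z': 8}
cfg['a'] = cfg['v']+4 = 6 → {'b': 7, 'v': 2, 'e': 11, 'z': 8, 'a': 6}
cfg['v'] = 2+1 = 3 → {'b': 7, 'v': 3, 'e': 11, 'z': 8, 'a': 6}
cfg['b'] = 7+4 = 11 → {'b': 11, 'v': 3, 'e': 11, 'z': 8, 'a': 6}
cfg['p'] = 4 → {'b': 11, 'v': 3, 'e': 11, 'z': 8, 'a': 6, 'p': 4}
cfg['e']*cfg['v'] = 11*3 = 33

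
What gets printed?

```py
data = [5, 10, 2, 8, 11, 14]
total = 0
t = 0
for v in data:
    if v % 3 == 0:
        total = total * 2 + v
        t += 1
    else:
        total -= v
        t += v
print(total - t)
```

v=5: not %3==0, total = 0-5 = -5; t=5
v=10: not %3==0, total = (-5)-10 = -15; t=15
v=2: not %3==0, total = (-15)-2 = -17; t=17
v=8: not %3==0, total = (-17)-8 = -25; t=25
v=11: not %3==0, total = (-25)-11 = -36; t=36
v=14: not %3==0, total = (-36)-14 = -50; t=50
total-t = (-50)-50 = -100

-100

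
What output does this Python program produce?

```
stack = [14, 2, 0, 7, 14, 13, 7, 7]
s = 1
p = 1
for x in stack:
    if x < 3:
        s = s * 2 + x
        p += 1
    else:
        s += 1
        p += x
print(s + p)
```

x=14: not <3, s = 1+1 = 2; p=15
x=2: <3, s = 2*2+2 = 6; p=16
x=0: <3, s = 6*2+0 = 12; p=17
x=7: not <3, s = 12+1 = 13; p=24
x=14: not <3, s = 13+1 = 14; p=38
x=13: not <3, s = 14+1 = 15; p=51
x=7: not <3, s = 15+1 = 16; p=58
x=7: not <3, s = 16+1 = 17; p=65
s+p = 17+65 = 82

82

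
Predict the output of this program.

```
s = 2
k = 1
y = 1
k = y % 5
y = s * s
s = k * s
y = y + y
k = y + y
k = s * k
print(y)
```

8

k = 1%5 = 1
y = 2*2 = 4
s = 1*2 = 2
y = 4+4 = 8
k = 8+8 = 16
k = 2*16 = 32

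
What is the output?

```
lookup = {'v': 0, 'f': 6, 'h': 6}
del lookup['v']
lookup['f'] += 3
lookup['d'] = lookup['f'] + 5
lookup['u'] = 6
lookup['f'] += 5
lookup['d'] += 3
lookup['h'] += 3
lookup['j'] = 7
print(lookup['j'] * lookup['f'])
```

del 'v' → {'f': 6, 'h': 6}
lookup['f'] = 6+3 = 9 → {'f': 9, 'h': 6}
lookup['d'] = lookup['f']+5 = 14 → {'f': 9, 'h': 6, 'd': 14}
lookup['u'] = 6 → {'f': 9, 'h': 6, 'd': 14, 'u': 6}
lookup['f'] = 9+5 = 14 → {'f': 14, 'h': 6, 'd': 14, 'u': 6}
lookup['d'] = 14+3 = 17 → {'f': 14, 'h': 6, 'd': 17, 'u': 6}
lookup['h'] = 6+3 = 9 → {'f': 14, 'h': 9, 'd': 17, 'u': 6}
lookup['j'] = 7 → {'f': 14, 'h': 9, 'd': 17, 'u': 6, 'j': 7}
lookup['j']*lookup['f'] = 7*14 = 98

98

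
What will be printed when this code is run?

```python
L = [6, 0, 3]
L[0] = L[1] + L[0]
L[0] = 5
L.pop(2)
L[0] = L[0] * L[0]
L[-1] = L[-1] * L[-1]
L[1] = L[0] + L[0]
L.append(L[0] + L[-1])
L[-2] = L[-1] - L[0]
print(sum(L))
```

L[0] = L[1]+L[0] = 0+6 = 6 → [6, 0, 3]
L[0] = 5 → [5, 0, 3]
pop(2) removes 3 → [5, 0]
L[0] = L[0]*L[0] = 5*5 = 25 → [25, 0]
L[-1] = L[-1]*L[-1] = 0*0 = 0 → [25, 0]
L[1] = L[0]+L[0] = 25+25 = 50 → [25, 50]
append L[0]+L[-1] = 25+50 = 75 → [25, 50, 75]
L[-2] = L[-1]-L[0] = 75-25 = 50 → [25, 50, 75]
sum = 150

150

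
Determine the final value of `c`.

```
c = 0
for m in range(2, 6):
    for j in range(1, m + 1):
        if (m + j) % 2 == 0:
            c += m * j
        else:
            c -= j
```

72

m=2,j=1: odd sum, c = 0-1 = -1
m=2,j=2: even sum, c = (-1)+4 = 3
m=3,j=1: even sum, c = 3+3 = 6
m=3,j=2: odd sum, c = 6-2 = 4
m=3,j=3: even sum, c = 4+9 = 13
m=4,j=1: odd sum, c = 13-1 = 12
m=4,j=2: even sum, c = 12+8 = 20
m=4,j=3: odd sum, c = 20-3 = 17
m=4,j=4: even sum, c = 17+16 = 33
m=5,j=1: even sum, c = 33+5 = 38
m=5,j=2: odd sum, c = 38-2 = 36
m=5,j=3: even sum, c = 36+15 = 51
m=5,j=4: odd sum, c = 51-4 = 47
m=5,j=5: even sum, c = 47+25 = 72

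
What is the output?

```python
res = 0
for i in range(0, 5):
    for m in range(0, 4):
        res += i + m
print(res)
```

i=0,m=0: res = 0+0 = 0
i=0,m=1: res = 0+1 = 1
i=0,m=2: res = 1+2 = 3
i=0,m=3: res = 3+3 = 6
i=1,m=0: res = 6+1 = 7
i=1,m=1: res = 7+2 = 9
i=1,m=2: res = 9+3 = 12
i=1,m=3: res = 12+4 = 16
i=2,m=0: res = 16+2 = 18
i=2,m=1: res = 18+3 = 21
i=2,m=2: res = 21+4 = 25
i=2,m=3: res = 25+5 = 30
i=3,m=0: res = 30+3 = 33
i=3,m=1: res = 33+4 = 37
i=3,m=2: res = 37+5 = 42
i=3,m=3: res = 42+6 = 48
i=4,m=0: res = 48+4 = 52
i=4,m=1: res = 52+5 = 57
i=4,m=2: res = 57+6 = 63
i=4,m=3: res = 63+7 = 70

70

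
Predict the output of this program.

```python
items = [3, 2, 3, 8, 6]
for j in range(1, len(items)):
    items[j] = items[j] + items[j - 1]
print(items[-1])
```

22

j=1: items[1] = 2+3 = 5 → [3, 5, 3, 8, 6]
j=2: items[2] = 3+5 = 8 → [3, 5, 8, 8, 6]
j=3: items[3] = 8+8 = 16 → [3, 5, 8, 16, 6]
j=4: items[4] = 6+16 = 22 → [3, 5, 8, 16, 22]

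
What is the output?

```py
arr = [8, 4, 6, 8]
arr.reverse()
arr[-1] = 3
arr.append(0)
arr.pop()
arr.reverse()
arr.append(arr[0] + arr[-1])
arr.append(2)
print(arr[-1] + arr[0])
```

reverse → [8, 6, 4, 8]
arr[-1] = 3 → [8, 6, 4, 3]
append 0 → [8, 6, 4, 3, 0]
pop() removes 0 → [8, 6, 4, 3]
reverse → [3, 4, 6, 8]
append arr[0]+arr[-1] = 3+8 = 11 → [3, 4, 6, 8, 11]
append 2 → [3, 4, 6, 8, 11, 2]
arr[-1]+arr[0] = 2+3 = 5

5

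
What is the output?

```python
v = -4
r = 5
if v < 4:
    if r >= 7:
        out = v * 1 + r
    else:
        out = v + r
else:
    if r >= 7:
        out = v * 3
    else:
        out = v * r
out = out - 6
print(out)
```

v=-4, r=5
v < 4 is True; r >= 7 is False
→ out = v + r = 1
out = 1-6 = -5

-5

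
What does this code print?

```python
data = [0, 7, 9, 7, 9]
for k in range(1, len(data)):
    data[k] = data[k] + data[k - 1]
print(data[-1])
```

32

k=1: data[1] = 7+0 = 7 → [0, 7, 9, 7, 9]
k=2: data[2] = 9+7 = 16 → [0, 7, 16, 7, 9]
k=3: data[3] = 7+16 = 23 → [0, 7, 16, 23, 9]
k=4: data[4] = 9+23 = 32 → [0, 7, 16, 23, 32]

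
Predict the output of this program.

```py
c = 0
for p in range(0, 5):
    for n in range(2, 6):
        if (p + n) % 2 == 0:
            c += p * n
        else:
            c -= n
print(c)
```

32

p=0,n=2: even sum, c = 0+0 = 0
p=0,n=3: odd sum, c = 0-3 = -3
p=0,n=4: even sum, c = (-3)+0 = -3
p=0,n=5: odd sum, c = (-3)-5 = -8
p=1,n=2: odd sum, c = (-8)-2 = -10
p=1,n=3: even sum, c = (-10)+3 = -7
p=1,n=4: odd sum, c = (-7)-4 = -11
p=1,n=5: even sum, c = (-11)+5 = -6
p=2,n=2: even sum, c = (-6)+4 = -2
p=2,n=3: odd sum, c = (-2)-3 = -5
p=2,n=4: even sum, c = (-5)+8 = 3
p=2,n=5: odd sum, c = 3-5 = -2
p=3,n=2: odd sum, c = (-2)-2 = -4
p=3,n=3: even sum, c = (-4)+9 = 5
p=3,n=4: odd sum, c = 5-4 = 1
p=3,n=5: even sum, c = 1+15 = 16
p=4,n=2: even sum, c = 16+8 = 24
p=4,n=3: odd sum, c = 24-3 = 21
p=4,n=4: even sum, c = 21+16 = 37
p=4,n=5: odd sum, c = 37-5 = 32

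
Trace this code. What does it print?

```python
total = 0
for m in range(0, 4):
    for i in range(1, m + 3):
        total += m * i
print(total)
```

71

m=0,i=1: total = 0+0 = 0
m=0,i=2: total = 0+0 = 0
m=1,i=1: total = 0+1 = 1
m=1,i=2: total = 1+2 = 3
m=1,i=3: total = 3+3 = 6
m=2,i=1: total = 6+2 = 8
m=2,i=2: total = 8+4 = 12
m=2,i=3: total = 12+6 = 18
m=2,i=4: total = 18+8 = 26
m=3,i=1: total = 26+3 = 29
m=3,i=2: total = 29+6 = 35
m=3,i=3: total = 35+9 = 44
m=3,i=4: total = 44+12 = 56
m=3,i=5: total = 56+15 = 71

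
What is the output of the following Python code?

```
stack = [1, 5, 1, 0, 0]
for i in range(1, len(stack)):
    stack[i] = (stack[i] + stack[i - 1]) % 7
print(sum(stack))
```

7

i=1: stack[1] = (5+1)%7 = 6 → [1, 6, 1, 0, 0]
i=2: stack[2] = (1+6)%7 = 0 → [1, 6, 0, 0, 0]
i=3: stack[3] = (0+0)%7 = 0 → [1, 6, 0, 0, 0]
i=4: stack[4] = (0+0)%7 = 0 → [1, 6, 0, 0, 0]
sum = 7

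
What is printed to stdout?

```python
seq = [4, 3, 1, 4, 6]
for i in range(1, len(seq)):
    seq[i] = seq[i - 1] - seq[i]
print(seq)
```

i=1: seq[1] = 4-3 = 1 → [4, 1, 1, 4, 6]
i=2: seq[2] = 1-1 = 0 → [4, 1, 0, 4, 6]
i=3: seq[3] = 0-4 = -4 → [4, 1, 0, -4, 6]
i=4: seq[4] = (-4)-6 = -10 → [4, 1, 0, -4, -10]

[4, 1, 0, -4, -10]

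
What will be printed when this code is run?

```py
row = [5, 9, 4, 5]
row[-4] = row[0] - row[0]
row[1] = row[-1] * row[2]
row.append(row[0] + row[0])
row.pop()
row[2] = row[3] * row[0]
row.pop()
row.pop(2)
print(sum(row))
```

20

row[-4] = row[0]-row[0] = 5-5 = 0 → [0, 9, 4, 5]
row[1] = row[-1]*row[2] = 5*4 = 20 → [0, 20, 4, 5]
append row[0]+row[0] = 0+0 = 0 → [0, 20, 4, 5, 0]
pop() removes 0 → [0, 20, 4, 5]
row[2] = row[3]*row[0] = 5*0 = 0 → [0, 20, 0, 5]
pop() removes 5 → [0, 20, 0]
pop(2) removes 0 → [0, 20]
sum = 20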